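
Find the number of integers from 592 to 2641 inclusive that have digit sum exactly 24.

28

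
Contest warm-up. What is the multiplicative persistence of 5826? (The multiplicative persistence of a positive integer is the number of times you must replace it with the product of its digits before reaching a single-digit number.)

2

5826 → 480 → 0 (2 steps)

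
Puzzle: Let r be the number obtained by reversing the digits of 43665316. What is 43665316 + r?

105021950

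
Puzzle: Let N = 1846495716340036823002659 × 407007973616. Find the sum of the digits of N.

1846495716340036823002659 × 407007973616 = 751538479798182727341134696169844944
Sum of its 36 digits: 186.

186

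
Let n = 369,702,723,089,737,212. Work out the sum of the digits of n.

3+6+9+7+0+2+7+2+3+0+8+9+7+3+7+2+1+2 = 78

78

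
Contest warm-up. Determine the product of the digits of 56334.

1080

5×6×3×3×4 = 1080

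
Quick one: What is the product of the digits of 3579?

3×5×7×9 = 945

945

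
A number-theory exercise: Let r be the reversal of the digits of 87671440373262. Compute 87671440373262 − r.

61434135955584

Reverse of 87671440373262 is 26237304417678.
87671440373262 − 26237304417678 = 61434135955584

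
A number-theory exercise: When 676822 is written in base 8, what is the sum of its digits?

27

676822 in base 8 is 2451726.
Digit sum: 2+4+5+1+7+2+6 = 27.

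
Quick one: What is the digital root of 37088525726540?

8

3+7+0+8+8+5+2+5+7+2+6+5+4+0 = 62
6+2 = 8
(Equivalently, 37088525726540 mod 9 = 8.)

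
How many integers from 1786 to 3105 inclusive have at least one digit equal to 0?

416

The integers in [1786, 3105] that have at least one digit equal to 0: 1790, 1800, 1801, 1802, 1803, 1804, …, 3104, 3105.
416 qualify.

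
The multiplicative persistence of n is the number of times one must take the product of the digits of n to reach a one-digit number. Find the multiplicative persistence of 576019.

576019 → 0 (1 step)

1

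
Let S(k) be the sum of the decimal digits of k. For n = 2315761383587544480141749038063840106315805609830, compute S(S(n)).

17

First digit sum: 197.
1+9+7 = 17.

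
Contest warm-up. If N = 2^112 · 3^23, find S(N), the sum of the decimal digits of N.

2^112 · 3^23 = 488819331675914598640366843144834563170107392
Sum of its 45 digits: 207.

207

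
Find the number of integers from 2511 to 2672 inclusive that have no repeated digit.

The integers in [2511, 2672] that have no repeated digit: 2513, 2514, 2516, 2517, 2518, 2519, …, 2670, 2671.
85 qualify.

85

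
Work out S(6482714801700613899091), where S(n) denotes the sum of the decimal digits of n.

94

6+4+8+2+7+1+4+8+0+1+7+0+0+6+1+3+8+9+9+0+9+1 = 94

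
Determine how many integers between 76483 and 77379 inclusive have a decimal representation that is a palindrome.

9

The integers in [76483, 77379] that have a decimal representation that is a palindrome: 76567, 76667, 76767, 76867, 76967, 77077, 77177, 77277, 77377.
9 qualify.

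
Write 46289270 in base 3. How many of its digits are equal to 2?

6

46289270 in base 3 is 10020002201221102.
The digit 2 appears 6 times.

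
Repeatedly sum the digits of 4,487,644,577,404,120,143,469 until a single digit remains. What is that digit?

4+4+8+7+6+4+4+5+7+7+4+0+4+1+2+0+1+4+3+4+6+9 = 94
9+4 = 13
1+3 = 4

4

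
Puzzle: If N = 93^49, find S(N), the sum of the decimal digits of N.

93^49 = 2855383720577722782478002188058507151710337458488975534021029489994824818036765239202618094123293
Sum of its 97 digits: 432.

432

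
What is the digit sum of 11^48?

190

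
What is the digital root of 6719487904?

1

6+7+1+9+4+8+7+9+0+4 = 55
5+5 = 10
1+0 = 1
(Equivalently, 6719487904 mod 9 = 1.)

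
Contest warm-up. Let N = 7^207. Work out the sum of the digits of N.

820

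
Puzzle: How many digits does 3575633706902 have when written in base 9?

3575633706902 in base 9 is 13584301571512, which has 14 digits.

14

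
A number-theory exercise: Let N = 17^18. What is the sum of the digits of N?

17^18 = 14063084452067724991009
Sum of its 23 digits: 91.

91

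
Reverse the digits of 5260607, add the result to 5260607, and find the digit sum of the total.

Reversal of 5260607 is 7060625; 5260607 + 7060625 = 12321232.
Digit sum of 12321232: 1+2+3+2+1+2+3+2 = 16.

16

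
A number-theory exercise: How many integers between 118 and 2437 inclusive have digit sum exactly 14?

The integers in [118, 2437] that have digit sum exactly 14: 149, 158, 167, 176, 185, 194, …, 2426, 2435.
183 qualify.

183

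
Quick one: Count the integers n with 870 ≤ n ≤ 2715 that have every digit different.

The integers in [870, 2715] that have every digit different: 870, 871, 872, 873, 874, 875, …, 2714, 2715.
939 qualify.

939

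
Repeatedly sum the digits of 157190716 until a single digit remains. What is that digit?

1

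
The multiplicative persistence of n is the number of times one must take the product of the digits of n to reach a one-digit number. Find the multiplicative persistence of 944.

3

944 → 144 → 16 → 6 (3 steps)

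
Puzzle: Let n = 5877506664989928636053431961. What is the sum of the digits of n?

146

5+8+7+7+5+0+6+6+6+4+9+8+9+9+2+8+6+3+6+0+5+3+4+3+1+9+6+1 = 146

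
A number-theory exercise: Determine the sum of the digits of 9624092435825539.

9+6+2+4+0+9+2+4+3+5+8+2+5+5+3+9 = 76

76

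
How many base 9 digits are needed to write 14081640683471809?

17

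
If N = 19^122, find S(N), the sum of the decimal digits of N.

658

19^122 = 1018449070722440184115993083577574128651470103576173508730897351039800959465523332299736641122133773185025345270453519333654712627691502544289045396442629961
Sum of its 157 digits: 658.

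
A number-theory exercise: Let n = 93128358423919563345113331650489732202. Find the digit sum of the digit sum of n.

First digit sum: 153.
1+5+3 = 9.

9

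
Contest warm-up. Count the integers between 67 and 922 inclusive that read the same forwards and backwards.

85

The integers in [67, 922] that read the same forwards and backwards: 77, 88, 99, 101, 111, 121, …, 909, 919.
85 qualify.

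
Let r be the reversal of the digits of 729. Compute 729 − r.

Reverse of 729 is 927.
729 − 927 = -198

-198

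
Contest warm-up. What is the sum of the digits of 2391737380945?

2+3+9+1+7+3+7+3+8+0+9+4+5 = 61

61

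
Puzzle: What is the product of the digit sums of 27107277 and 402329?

S(27107277) = 2+7+1+0+7+2+7+7 = 33.
S(402329) = 4+0+2+3+2+9 = 20.
33 · 20 = 660.

660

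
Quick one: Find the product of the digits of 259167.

2×5×9×1×6×7 = 3780

3780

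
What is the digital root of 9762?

9+7+6+2 = 24
2+4 = 6

6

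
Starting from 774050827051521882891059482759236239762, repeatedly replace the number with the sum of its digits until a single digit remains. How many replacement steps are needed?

3

774050827051521882891059482759236239762 → 179 → 17 → 8 (3 steps)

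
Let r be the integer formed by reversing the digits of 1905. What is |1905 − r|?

3186

Reverse of 1905 is 5091.
|1905 − 5091| = 3186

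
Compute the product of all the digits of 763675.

26460

7×6×3×6×7×5 = 26460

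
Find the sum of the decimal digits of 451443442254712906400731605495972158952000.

4+5+1+4+4+3+4+4+2+2+5+4+7+1+2+9+0+6+4+0+0+7+3+1+6+0+5+4+9+5+9+7+2+1+5+8+9+5+2+0+0+0 = 159

159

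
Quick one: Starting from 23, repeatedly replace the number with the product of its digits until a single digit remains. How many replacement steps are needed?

1

23 → 6 (1 step)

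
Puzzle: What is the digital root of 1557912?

3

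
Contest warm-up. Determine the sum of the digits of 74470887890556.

78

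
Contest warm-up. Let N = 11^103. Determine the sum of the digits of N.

11^103 = 183419950243034416150615067760513065492078248272511988225179616219182853139141215180072943291117298699627331
Sum of its 108 digits: 443.

443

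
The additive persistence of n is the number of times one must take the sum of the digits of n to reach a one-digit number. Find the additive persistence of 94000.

94000 → 13 → 4 (2 steps)

2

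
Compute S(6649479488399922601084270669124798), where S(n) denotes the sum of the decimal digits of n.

179

6+6+4+9+4+7+9+4+8+8+3+9+9+9+2+2+6+0+1+0+8+4+2+7+0+6+6+9+1+2+4+7+9+8 = 179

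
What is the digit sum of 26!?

26! = 403291461126605635584000000
Sum of its 27 digits: 81.

81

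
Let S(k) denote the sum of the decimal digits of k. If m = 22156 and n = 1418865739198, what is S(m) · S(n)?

S(22156) = 2+2+1+5+6 = 16.
S(1418865739198) = 1+4+1+8+8+6+5+7+3+9+1+9+8 = 70.
16 · 70 = 1120.

1120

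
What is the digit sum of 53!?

53! = 4274883284060025564298013753389399649690343788366813724672000000000000
Sum of its 70 digits: 279.

279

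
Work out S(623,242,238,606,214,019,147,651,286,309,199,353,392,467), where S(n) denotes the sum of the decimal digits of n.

6+2+3+2+4+2+2+3+8+6+0+6+2+1+4+0+1+9+1+4+7+6+5+1+2+8+6+3+0+9+1+9+9+3+5+3+3+9+2+4+6+7 = 174

174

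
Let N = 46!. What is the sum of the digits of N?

46! = 5502622159812088949850305428800254892961651752960000000000
Sum of its 58 digits: 216.

216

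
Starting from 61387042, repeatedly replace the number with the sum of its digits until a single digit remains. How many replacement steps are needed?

2

61387042 → 31 → 4 (2 steps)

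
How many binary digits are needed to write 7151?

13

7151 in base 2 is 1101111101111, which has 13 digits.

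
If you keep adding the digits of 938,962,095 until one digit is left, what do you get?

6

9+3+8+9+6+2+0+9+5 = 51
5+1 = 6
(Equivalently, 938,962,095 mod 9 = 6.)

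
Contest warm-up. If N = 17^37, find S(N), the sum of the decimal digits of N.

17^37 = 3362095853201812742282475234995233875224247377
Sum of its 46 digits: 197.

197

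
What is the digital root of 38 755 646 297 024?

3+8+7+5+5+6+4+6+2+9+7+0+2+4 = 68
6+8 = 14
1+4 = 5

5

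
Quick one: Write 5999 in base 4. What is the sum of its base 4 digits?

14

5999 in base 4 is 1131233.
Digit sum: 1+1+3+1+2+3+3 = 14.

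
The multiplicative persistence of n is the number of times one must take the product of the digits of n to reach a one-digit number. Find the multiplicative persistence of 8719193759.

8719193759 → 4286520 → 0 (2 steps)

2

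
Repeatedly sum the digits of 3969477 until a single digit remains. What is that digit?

9

3+9+6+9+4+7+7 = 45
4+5 = 9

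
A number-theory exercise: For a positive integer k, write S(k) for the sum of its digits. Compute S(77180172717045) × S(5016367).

S(77180172717045) = 7+7+1+8+0+1+7+2+7+1+7+0+4+5 = 57.
S(5016367) = 5+0+1+6+3+6+7 = 28.
57 · 28 = 1596.

1596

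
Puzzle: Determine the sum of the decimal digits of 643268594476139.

77

6+4+3+2+6+8+5+9+4+4+7+6+1+3+9 = 77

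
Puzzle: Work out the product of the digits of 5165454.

12000

5×1×6×5×4×5×4 = 12000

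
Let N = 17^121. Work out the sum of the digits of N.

17^121 = 76616002180346738267545237938536185201887900404800455820901373761063296965386288916093101577411852564605287178657660685771591824293029690436977763217
Sum of its 149 digits: 674.

674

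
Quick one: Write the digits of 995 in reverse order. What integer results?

Reversing 995 gives 599.

599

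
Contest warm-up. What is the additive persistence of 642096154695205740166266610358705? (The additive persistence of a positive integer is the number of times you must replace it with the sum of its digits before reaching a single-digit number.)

3

642096154695205740166266610358705 → 137 → 11 → 2 (3 steps)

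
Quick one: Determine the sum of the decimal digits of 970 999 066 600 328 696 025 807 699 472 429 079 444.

9+7+0+9+9+9+0+6+6+6+0+0+3+2+8+6+9+6+0+2+5+8+0+7+6+9+9+4+7+2+4+2+9+0+7+9+4+4+4 = 197

197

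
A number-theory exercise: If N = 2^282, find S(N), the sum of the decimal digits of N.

415

2^282 = 7770675568902916283677847627294075626569627356208558085007249638955617140820833992704
Sum of its 85 digits: 415.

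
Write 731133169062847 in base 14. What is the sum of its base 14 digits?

96

731133169062847 in base 14 is CC79069B932B5.
Digit sum: 12+12+7+9+0+6+9+11+9+3+2+11+5 = 96.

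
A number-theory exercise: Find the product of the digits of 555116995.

303750

5×5×5×1×1×6×9×9×5 = 303750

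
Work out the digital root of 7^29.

The digital root of n equals n mod 9 (or 9 when 9 | n), so we need 7^29 mod 9.
7^29 ≡ 4 (mod 9), so the digital root is 4.

4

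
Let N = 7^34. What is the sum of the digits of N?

142

7^34 = 54116956037952111668959660849
Sum of its 29 digits: 142.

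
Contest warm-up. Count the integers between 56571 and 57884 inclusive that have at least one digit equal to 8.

406

The integers in [56571, 57884] that have at least one digit equal to 8: 56578, 56580, 56581, 56582, 56583, 56584, …, 57883, 57884.
406 qualify.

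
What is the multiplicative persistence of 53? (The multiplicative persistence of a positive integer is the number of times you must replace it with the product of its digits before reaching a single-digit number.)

2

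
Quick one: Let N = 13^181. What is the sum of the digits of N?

895

13^181 = 4204813787002005665946042493195241318023045622777934424041106583174951654933274582089299909426107030258780017184494383349082382860732943391537421918758836088984232567650772649693545139488185671424259613
Sum of its 202 digits: 895.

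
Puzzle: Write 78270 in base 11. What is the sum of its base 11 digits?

30

78270 in base 11 is 53895.
Digit sum: 5+3+8+9+5 = 30.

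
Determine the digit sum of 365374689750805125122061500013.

3+6+5+3+7+4+6+8+9+7+5+0+8+0+5+1+2+5+1+2+2+0+6+1+5+0+0+0+1+3 = 105

105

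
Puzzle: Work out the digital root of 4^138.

1

The digital root of n equals n mod 9 (or 9 when 9 | n), so we need 4^138 mod 9.
4^138 ≡ 1 (mod 9), so the digital root is 1.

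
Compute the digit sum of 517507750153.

5+1+7+5+0+7+7+5+0+1+5+3 = 46

46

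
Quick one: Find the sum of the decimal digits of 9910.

19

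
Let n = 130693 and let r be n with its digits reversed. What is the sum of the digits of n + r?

26

Reversal of 130693 is 396031; 130693 + 396031 = 526724.
Digit sum of 526724: 5+2+6+7+2+4 = 26.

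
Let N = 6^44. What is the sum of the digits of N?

6^44 = 17324272922341479351919144385642496
Sum of its 35 digits: 153.

153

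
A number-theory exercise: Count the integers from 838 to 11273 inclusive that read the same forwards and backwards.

120

The integers in [838, 11273] that read the same forwards and backwards: 838, 848, 858, 868, 878, 888, …, 11111, 11211.
120 qualify.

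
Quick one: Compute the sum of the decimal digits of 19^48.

19^48 = 23997878253756106444997335735942416102218125380085922630082241
Sum of its 62 digits: 262.

262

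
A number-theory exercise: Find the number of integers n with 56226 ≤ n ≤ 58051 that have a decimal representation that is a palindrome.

The integers in [56226, 58051] that have a decimal representation that is a palindrome: 56265, 56365, 56465, 56565, 56665, 56765, …, 57875, 57975.
18 qualify.

18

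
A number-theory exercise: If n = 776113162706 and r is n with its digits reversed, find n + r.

1383374474383

Reverse of 776113162706 is 607261311677.
776113162706 + 607261311677 = 1383374474383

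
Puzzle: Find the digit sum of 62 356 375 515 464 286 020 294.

6+2+3+5+6+3+7+5+5+1+5+4+6+4+2+8+6+0+2+0+2+9+4 = 95

95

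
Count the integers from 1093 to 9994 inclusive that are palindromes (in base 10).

The integers in [1093, 9994] that are palindromes (in base 10): 1111, 1221, 1331, 1441, 1551, 1661, …, 9779, 9889.
88 qualify.

88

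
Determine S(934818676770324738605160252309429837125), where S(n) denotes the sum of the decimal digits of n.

9+3+4+8+1+8+6+7+6+7+7+0+3+2+4+7+3+8+6+0+5+1+6+0+2+5+2+3+0+9+4+2+9+8+3+7+1+2+5 = 173

173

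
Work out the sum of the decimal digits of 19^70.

19^70 = 325650737981196211817040643482760123711113829069928887581850461693742906986845870061444601
Sum of its 90 digits: 397.

397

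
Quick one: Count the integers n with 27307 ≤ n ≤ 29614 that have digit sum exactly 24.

183

The integers in [27307, 29614] that have digit sum exactly 24: 27339, 27348, 27357, 27366, 27375, 27384, …, 29580, 29607.
183 qualify.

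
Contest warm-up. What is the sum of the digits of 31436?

17

3+1+4+3+6 = 17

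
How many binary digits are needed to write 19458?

19458 in base 2 is 100110000000010, which has 15 digits.

15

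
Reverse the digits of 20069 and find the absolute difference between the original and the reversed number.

Reverse of 20069 is 96002.
|20069 − 96002| = 75933

75933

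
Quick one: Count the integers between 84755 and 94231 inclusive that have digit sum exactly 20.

The integers in [84755, 94231] that have digit sum exactly 20: 84800, 85007, 85016, 85025, 85034, 85043, …, 94214, 94223.
361 qualify.

361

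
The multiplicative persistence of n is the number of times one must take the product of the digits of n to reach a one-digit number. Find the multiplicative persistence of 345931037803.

1

345931037803 → 0 (1 step)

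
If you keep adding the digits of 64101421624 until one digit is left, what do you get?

4

6+4+1+0+1+4+2+1+6+2+4 = 31
3+1 = 4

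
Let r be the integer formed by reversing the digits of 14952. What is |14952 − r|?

10989

Reverse of 14952 is 25941.
|14952 − 25941| = 10989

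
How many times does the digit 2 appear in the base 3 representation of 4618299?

5

4618299 in base 3 is 22200122010010.
The digit 2 appears 5 times.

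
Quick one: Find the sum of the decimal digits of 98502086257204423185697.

103

9+8+5+0+2+0+8+6+2+5+7+2+0+4+4+2+3+1+8+5+6+9+7 = 103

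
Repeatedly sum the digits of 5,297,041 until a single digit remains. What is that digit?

5+2+9+7+0+4+1 = 28
2+8 = 10
1+0 = 1

1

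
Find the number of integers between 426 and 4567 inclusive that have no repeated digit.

2181

The integers in [426, 4567] that have no repeated digit: 426, 427, 428, 429, 430, 431, …, 4563, 4567.
2181 qualify.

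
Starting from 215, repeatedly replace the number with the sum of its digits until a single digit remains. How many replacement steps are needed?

1

215 → 8 (1 step)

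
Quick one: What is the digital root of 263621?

2

2+6+3+6+2+1 = 20
2+0 = 2
(Equivalently, 263621 mod 9 = 2.)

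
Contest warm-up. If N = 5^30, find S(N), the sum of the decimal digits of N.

5^30 = 931322574615478515625
Sum of its 21 digits: 91.

91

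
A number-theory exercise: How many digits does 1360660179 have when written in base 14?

1360660179 in base 14 is CC9D15AB, which has 8 digits.

8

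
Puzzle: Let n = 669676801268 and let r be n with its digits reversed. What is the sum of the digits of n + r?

Reversal of 669676801268 is 862108676966; 669676801268 + 862108676966 = 1531785478234.
Digit sum of 1531785478234: 1+5+3+1+7+8+5+4+7+8+2+3+4 = 58.

58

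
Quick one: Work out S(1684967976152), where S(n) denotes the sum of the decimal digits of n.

1+6+8+4+9+6+7+9+7+6+1+5+2 = 71

71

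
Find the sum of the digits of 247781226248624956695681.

120

2+4+7+7+8+1+2+2+6+2+4+8+6+2+4+9+5+6+6+9+5+6+8+1 = 120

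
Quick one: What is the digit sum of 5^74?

241

5^74 = 5293955920339377119177015629247762262821197509765625
Sum of its 52 digits: 241.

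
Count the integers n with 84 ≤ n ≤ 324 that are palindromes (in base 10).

The integers in [84, 324] that are palindromes (in base 10): 88, 99, 101, 111, 121, 131, …, 313, 323.
25 qualify.

25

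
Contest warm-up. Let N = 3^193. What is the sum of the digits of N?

3^193 = 121451298068529844233553416568714964256622520646270917226600348303197298080156462274524325123
Sum of its 93 digits: 378.

378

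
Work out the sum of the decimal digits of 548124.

5+4+8+1+2+4 = 24

24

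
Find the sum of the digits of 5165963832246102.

63

5+1+6+5+9+6+3+8+3+2+2+4+6+1+0+2 = 63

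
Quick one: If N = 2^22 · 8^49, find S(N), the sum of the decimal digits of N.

209

2^22 · 8^49 = 748288838313422294120286634350736906063837462003712
Sum of its 51 digits: 209.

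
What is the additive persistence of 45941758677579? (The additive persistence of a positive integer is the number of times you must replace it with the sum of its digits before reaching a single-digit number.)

45941758677579 → 84 → 12 → 3 (3 steps)

3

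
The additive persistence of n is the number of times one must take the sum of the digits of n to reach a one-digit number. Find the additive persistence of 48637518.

2

48637518 → 42 → 6 (2 steps)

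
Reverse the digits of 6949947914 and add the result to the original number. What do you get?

11147447410

Reverse of 6949947914 is 4197499496.
6949947914 + 4197499496 = 11147447410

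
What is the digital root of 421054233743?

4+2+1+0+5+4+2+3+3+7+4+3 = 38
3+8 = 11
1+1 = 2

2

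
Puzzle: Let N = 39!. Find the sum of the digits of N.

189

39! = 20397882081197443358640281739902897356800000000
Sum of its 47 digits: 189.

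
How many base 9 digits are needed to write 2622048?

7

2622048 in base 9 is 4835686, which has 7 digits.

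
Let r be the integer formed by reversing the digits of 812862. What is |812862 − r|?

544644

Reverse of 812862 is 268218.
|812862 − 268218| = 544644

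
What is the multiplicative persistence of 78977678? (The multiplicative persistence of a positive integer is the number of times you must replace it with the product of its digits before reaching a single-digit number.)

3

78977678 → 8297856 → 241920 → 0 (3 steps)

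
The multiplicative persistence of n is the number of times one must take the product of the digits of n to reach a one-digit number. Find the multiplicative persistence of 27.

2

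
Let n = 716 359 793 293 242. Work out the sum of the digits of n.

7+1+6+3+5+9+7+9+3+2+9+3+2+4+2 = 72

72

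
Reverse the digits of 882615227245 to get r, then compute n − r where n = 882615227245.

Reverse of 882615227245 is 542722516288.
882615227245 − 542722516288 = 339892710957

339892710957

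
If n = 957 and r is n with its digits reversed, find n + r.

1716

Reverse of 957 is 759.
957 + 759 = 1716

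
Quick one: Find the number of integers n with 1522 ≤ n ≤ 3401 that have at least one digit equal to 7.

The integers in [1522, 3401] that have at least one digit equal to 7: 1527, 1537, 1547, 1557, 1567, 1570, …, 3387, 3397.
521 qualify.

521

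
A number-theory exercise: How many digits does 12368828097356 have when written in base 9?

14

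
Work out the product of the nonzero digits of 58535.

3000

5×8×5×3×5 = 3000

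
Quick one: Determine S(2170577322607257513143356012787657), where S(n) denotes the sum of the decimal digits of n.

137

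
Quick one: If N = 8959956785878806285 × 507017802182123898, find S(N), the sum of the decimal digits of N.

162

8959956785878806285 × 507017802182123898 = 4542857597223079256760285126211098930
Sum of its 37 digits: 162.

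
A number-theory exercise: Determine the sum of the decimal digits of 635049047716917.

6+3+5+0+4+9+0+4+7+7+1+6+9+1+7 = 69

69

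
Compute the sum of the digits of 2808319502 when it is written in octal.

37

2808319502 in base 8 is 24730707016.
Digit sum: 2+4+7+3+0+7+0+7+0+1+6 = 37.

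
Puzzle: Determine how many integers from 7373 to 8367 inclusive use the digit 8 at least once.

575

The integers in [7373, 8367] that use the digit 8 at least once: 7378, 7380, 7381, 7382, 7383, 7384, …, 8366, 8367.
575 qualify.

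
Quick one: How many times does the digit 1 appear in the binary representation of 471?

471 in base 2 is 111010111.
The digit 1 appears 7 times.

7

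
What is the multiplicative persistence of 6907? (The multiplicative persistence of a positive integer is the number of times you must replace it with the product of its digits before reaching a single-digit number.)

1

6907 → 0 (1 step)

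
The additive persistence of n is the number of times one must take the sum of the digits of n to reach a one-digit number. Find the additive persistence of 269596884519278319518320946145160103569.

269596884519278319518320946145160103569 → 181 → 10 → 1 (3 steps)

3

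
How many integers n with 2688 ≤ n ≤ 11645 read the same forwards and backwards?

90

The integers in [2688, 11645] that read the same forwards and backwards: 2772, 2882, 2992, 3003, 3113, 3223, …, 11511, 11611.
90 qualify.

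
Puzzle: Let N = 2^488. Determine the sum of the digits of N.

679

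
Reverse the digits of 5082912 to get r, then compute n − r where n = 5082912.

2890107

Reverse of 5082912 is 2192805.
5082912 − 2192805 = 2890107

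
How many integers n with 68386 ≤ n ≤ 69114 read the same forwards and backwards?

The integers in [68386, 69114] that read the same forwards and backwards: 68386, 68486, 68586, 68686, 68786, 68886, 68986, 69096.
8 qualify.

8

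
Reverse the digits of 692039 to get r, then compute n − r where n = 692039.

-238257

Reverse of 692039 is 930296.
692039 − 930296 = -238257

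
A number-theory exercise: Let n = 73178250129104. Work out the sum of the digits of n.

50

7+3+1+7+8+2+5+0+1+2+9+1+0+4 = 50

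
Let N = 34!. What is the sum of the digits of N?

34! = 295232799039604140847618609643520000000
Sum of its 39 digits: 144.

144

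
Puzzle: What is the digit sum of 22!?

22! = 1124000727777607680000
Sum of its 22 digits: 72.

72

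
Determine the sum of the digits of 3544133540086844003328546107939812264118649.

3+5+4+4+1+3+3+5+4+0+0+8+6+8+4+4+0+0+3+3+2+8+5+4+6+1+0+7+9+3+9+8+1+2+2+6+4+1+1+8+6+4+9 = 174

174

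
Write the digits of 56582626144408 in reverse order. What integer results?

Reversing 56582626144408 gives 80444162628565.

80444162628565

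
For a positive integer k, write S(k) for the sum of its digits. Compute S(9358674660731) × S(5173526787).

3315

S(9358674660731) = 9+3+5+8+6+7+4+6+6+0+7+3+1 = 65.
S(5173526787) = 5+1+7+3+5+2+6+7+8+7 = 51.
65 · 51 = 3315.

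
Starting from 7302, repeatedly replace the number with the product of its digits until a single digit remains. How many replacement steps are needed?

7302 → 0 (1 step)

1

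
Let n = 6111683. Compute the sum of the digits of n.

26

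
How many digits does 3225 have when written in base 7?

3225 in base 7 is 12255, which has 5 digits.

5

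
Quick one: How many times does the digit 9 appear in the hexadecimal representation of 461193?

2

461193 in base 16 is 70989.
The digit 9 appears 2 times.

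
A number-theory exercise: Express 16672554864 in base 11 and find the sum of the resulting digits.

16672554864 in base 11 is 708624A269.
Digit sum: 7+0+8+6+2+4+10+2+6+9 = 54.

54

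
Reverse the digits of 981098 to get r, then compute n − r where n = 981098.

90909

Reverse of 981098 is 890189.
981098 − 890189 = 90909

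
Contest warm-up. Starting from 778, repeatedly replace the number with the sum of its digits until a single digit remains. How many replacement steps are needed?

2

778 → 22 → 4 (2 steps)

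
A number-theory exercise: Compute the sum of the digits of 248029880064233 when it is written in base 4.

35

248029880064233 in base 4 is 320121103310321101203221.
Digit sum: 3+2+0+1+2+1+1+0+3+3+1+0+3+2+1+1+0+1+2+0+3+2+2+1 = 35.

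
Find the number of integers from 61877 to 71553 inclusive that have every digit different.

The integers in [61877, 71553] that have every digit different: 61879, 61890, 61892, 61893, 61894, 61895, …, 71548, 71549.
2929 qualify.

2929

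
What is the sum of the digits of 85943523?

39

8+5+9+4+3+5+2+3 = 39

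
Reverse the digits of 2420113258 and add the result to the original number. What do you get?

Reverse of 2420113258 is 8523110242.
2420113258 + 8523110242 = 10943223500

10943223500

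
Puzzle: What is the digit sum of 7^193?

736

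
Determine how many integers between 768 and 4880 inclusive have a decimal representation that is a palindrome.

The integers in [768, 4880] that have a decimal representation that is a palindrome: 777, 787, 797, 808, 818, 828, …, 4664, 4774.
61 qualify.

61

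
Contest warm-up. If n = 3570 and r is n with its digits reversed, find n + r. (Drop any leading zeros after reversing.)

Reverse of 3570 is 753.
3570 + 753 = 4323

4323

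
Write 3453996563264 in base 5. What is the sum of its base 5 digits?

32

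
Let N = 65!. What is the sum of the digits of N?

351

65! = 8247650592082470666723170306785496252186258551345437492922123134388955774976000000000000000
Sum of its 91 digits: 351.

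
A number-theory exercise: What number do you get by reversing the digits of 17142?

24171

Reversing 17142 gives 24171.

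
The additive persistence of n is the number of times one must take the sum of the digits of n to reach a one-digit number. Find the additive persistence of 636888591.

2

636888591 → 54 → 9 (2 steps)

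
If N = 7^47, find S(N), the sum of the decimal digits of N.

175

7^47 = 5243338316756303634461458718861951455543
Sum of its 40 digits: 175.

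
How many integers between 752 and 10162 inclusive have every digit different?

4710

The integers in [752, 10162] that have every digit different: 752, 753, 754, 756, 758, 759, …, 9875, 9876.
4710 qualify.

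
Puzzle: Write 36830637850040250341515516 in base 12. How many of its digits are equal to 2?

36830637850040250341515516 in base 12 is 5686B0B37BB81859BA351224.
The digit 2 appears 2 times.

2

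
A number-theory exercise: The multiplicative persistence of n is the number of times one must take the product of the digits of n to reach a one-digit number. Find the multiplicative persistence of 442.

2

442 → 32 → 6 (2 steps)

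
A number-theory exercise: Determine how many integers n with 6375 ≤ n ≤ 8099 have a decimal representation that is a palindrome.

The integers in [6375, 8099] that have a decimal representation that is a palindrome: 6446, 6556, 6666, 6776, 6886, 6996, …, 7997, 8008.
17 qualify.

17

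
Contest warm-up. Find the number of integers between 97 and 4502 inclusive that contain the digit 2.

1971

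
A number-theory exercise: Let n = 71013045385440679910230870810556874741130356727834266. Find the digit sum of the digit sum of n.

First digit sum: 216.
2+1+6 = 9.

9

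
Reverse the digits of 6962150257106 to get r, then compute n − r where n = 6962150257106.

Reverse of 6962150257106 is 6017520512696.
6962150257106 − 6017520512696 = 944629744410

944629744410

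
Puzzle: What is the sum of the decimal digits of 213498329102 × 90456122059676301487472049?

213498329102 × 90456122059676301487472049 = 19312230916787453098562479647428269998
Sum of its 38 digits: 195.

195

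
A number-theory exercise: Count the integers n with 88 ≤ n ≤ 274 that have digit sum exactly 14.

The integers in [88, 274] that have digit sum exactly 14: 95, 149, 158, 167, 176, 185, …, 257, 266.
11 qualify.

11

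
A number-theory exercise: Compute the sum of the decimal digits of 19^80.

433

19^80 = 1996586251464506635890620712520167111140046472389308873127642730263440424876828325289993051785145582401
Sum of its 103 digits: 433.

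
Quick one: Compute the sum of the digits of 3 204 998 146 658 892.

3+2+0+4+9+9+8+1+4+6+6+5+8+8+9+2 = 84

84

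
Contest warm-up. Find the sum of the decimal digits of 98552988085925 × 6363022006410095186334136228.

197

98552988085925 × 6363022006410095186334136228 = 627094831988212699878433320554209919390900
Sum of its 42 digits: 197.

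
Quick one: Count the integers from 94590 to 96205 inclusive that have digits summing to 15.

The integers in [94590, 96205] that have digits summing to 15: 95001, 95010, 95100, 96000.
4 qualify.

4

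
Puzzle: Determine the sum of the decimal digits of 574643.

5+7+4+6+4+3 = 29

29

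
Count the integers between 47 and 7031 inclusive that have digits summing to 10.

The integers in [47, 7031] that have digits summing to 10: 55, 64, 73, 82, 91, 109, …, 7021, 7030.
263 qualify.

263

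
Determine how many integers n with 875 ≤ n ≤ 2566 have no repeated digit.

The integers in [875, 2566] that have no repeated digit: 875, 876, 879, 890, 891, 892, …, 2563, 2564.
843 qualify.

843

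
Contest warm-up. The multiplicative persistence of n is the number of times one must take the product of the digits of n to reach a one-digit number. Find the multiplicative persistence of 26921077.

26921077 → 0 (1 step)

1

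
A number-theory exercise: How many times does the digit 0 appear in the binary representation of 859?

859 in base 2 is 1101011011.
The digit 0 appears 3 times.

3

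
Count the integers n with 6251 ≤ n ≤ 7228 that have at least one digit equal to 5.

The integers in [6251, 7228] that have at least one digit equal to 5: 6251, 6252, 6253, 6254, 6255, 6256, …, 7215, 7225.
268 qualify.

268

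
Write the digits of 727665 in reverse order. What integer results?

Reversing 727665 gives 566727.

566727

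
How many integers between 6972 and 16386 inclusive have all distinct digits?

The integers in [6972, 16386] that have all distinct digits: 6972, 6973, 6974, 6975, 6978, 6980, …, 16384, 16385.
3322 qualify.

3322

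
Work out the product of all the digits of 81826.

8×1×8×2×6 = 768

768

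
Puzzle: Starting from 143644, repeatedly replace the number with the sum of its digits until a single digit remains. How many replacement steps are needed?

2

143644 → 22 → 4 (2 steps)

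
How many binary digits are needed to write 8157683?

8157683 in base 2 is 11111000111100111110011, which has 23 digits.

23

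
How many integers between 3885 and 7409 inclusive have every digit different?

The integers in [3885, 7409] that have every digit different: 3890, 3891, 3892, 3894, 3895, 3896, …, 7408, 7409.
1806 qualify.

1806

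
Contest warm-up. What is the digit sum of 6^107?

6^107 = 182887402188115849169083086627158074049885861734957094920281393977611551796610727936
Sum of its 84 digits: 405.

405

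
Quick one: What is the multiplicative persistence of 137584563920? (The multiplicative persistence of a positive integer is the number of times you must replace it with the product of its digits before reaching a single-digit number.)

1

137584563920 → 0 (1 step)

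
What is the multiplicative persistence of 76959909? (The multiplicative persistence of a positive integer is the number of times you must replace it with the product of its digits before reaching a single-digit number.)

76959909 → 0 (1 step)

1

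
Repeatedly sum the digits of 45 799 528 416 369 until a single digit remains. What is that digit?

4+5+7+9+9+5+2+8+4+1+6+3+6+9 = 78
7+8 = 15
1+5 = 6

6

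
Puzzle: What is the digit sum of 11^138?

11^138 = 515454756837996126932571164788337585897095805346561431891954236511860197695949612141555083708881756956353776212374725758948607146447183667582681
Sum of its 144 digits: 712.

712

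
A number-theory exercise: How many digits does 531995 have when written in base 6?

531995 in base 6 is 15222535, which has 8 digits.

8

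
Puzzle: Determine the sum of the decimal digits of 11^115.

11^115 = 575650376699493092116910832557350440914414697810613021650562728749427805118552303105583691119513951096273888597975761651
Sum of its 120 digits: 533.

533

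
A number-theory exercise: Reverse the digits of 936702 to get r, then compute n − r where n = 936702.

729063

Reverse of 936702 is 207639.
936702 − 207639 = 729063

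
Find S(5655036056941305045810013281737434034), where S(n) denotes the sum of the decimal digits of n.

131

5+6+5+5+0+3+6+0+5+6+9+4+1+3+0+5+0+4+5+8+1+0+0+1+3+2+8+1+7+3+7+4+3+4+0+3+4 = 131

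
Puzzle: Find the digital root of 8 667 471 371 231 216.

8+6+6+7+4+7+1+3+7+1+2+3+1+2+1+6 = 65
6+5 = 11
1+1 = 2

2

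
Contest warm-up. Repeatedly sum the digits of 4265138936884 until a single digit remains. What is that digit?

4

4+2+6+5+1+3+8+9+3+6+8+8+4 = 67
6+7 = 13
1+3 = 4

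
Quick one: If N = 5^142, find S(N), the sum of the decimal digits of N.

463

5^142 = 1793662034335765850782373866611092648038735285601940187849047403378932585837901569902896881103515625
Sum of its 100 digits: 463.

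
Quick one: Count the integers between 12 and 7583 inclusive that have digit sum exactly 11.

The integers in [12, 7583] that have digit sum exactly 11: 29, 38, 47, 56, 65, 74, …, 7310, 7400.
332 qualify.

332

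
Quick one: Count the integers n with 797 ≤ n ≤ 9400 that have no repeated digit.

4401

The integers in [797, 9400] that have no repeated digit: 798, 801, 802, 803, 804, 805, …, 9386, 9387.
4401 qualify.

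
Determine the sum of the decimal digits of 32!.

108

32! = 263130836933693530167218012160000000
Sum of its 36 digits: 108.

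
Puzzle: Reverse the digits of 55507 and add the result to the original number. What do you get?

Reverse of 55507 is 70555.
55507 + 70555 = 126062

126062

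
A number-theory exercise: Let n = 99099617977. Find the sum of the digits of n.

73

9+9+0+9+9+6+1+7+9+7+7 = 73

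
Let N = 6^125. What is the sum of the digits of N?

432

6^125 = 18574036641424215185486358276400202836529641146952834379424683438219702422494709483991487140069376
Sum of its 98 digits: 432.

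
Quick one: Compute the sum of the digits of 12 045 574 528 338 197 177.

89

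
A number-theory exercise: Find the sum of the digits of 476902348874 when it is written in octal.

42

476902348874 in base 8 is 6741146054112.
Digit sum: 6+7+4+1+1+4+6+0+5+4+1+1+2 = 42.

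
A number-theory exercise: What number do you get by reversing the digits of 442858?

858244

Reversing 442858 gives 858244.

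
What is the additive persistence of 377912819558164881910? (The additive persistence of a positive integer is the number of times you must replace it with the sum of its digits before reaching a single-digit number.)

2

377912819558164881910 → 103 → 4 (2 steps)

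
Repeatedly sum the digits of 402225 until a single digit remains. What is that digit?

4+0+2+2+2+5 = 15
1+5 = 6

6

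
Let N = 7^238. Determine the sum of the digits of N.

7^238 = 1359356985772222673912525832486008593246512306386360385493152427855126684513748727964683912063417803633438820618034833816238496449240860251267685706677093826177841992330973154842494572744891161703578449
Sum of its 202 digits: 925.

925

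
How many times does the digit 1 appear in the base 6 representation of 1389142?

2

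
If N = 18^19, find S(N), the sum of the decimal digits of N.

108

18^19 = 708235345355337676357632
Sum of its 24 digits: 108.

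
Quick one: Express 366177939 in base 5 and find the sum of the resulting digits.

27

366177939 in base 5 is 1222220143224.
Digit sum: 1+2+2+2+2+2+0+1+4+3+2+2+4 = 27.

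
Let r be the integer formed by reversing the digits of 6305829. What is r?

Reversing 6305829 gives 9285036.

9285036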